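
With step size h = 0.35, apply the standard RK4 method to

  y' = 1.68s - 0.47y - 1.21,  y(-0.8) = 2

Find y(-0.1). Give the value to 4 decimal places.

0.2858

RK4: k1 = f(s_n, y_n); k2 = f(s_n + h/2, y_n + (h/2)·k1); k3 = f(s_n + h/2, y_n + (h/2)·k2); k4 = f(s_n + h, y_n + h·k3); y_{n+1} = y_n + (h/6)·(k1 + 2k2 + 2k3 + k4).
s=-0.800000, y=2.000000:
  k1 = f(-0.800000, 2.000000) = -3.494000
  k2 = f(-0.625000, 1.388550) = -2.912618
  k3 = f(-0.625000, 1.490292) = -2.960437
  k4 = f(-0.450000, 0.963847) = -2.419008
  y ← 2.000000 + (0.35/6)·(k1 + 2k2 + 2k3 + k4) = 0.969885
s=-0.450000, y=0.969885:
  k1 = f(-0.450000, 0.969885) = -2.421846
  k2 = f(-0.275000, 0.546062) = -1.928649
  k3 = f(-0.275000, 0.632371) = -1.969214
  k4 = f(-0.100000, 0.280660) = -1.509910
  y ← 0.969885 + (0.35/6)·(k1 + 2k2 + 2k3 + k4) = 0.285782
y(-0.1) ≈ 0.2858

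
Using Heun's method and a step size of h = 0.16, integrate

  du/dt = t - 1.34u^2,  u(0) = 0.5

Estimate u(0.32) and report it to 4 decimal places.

Heun: k1 = f(t_n, u_n); k2 = f(t_n + h, u_n + h·k1); u_{n+1} = u_n + (h/2)·(k1 + k2).
t=0.000000, u=0.500000:
  k1 = f(0.000000, 0.500000) = -0.335000
  k2 = f(0.160000, 0.446400) = -0.107026
  u ← 0.500000 + (0.16/2)·(-0.335000 + (-0.107026)) = 0.464638
t=0.160000, u=0.464638:
  k1 = f(0.160000, 0.464638) = -0.129290
  k2 = f(0.320000, 0.443951) = 0.055896
  u ← 0.464638 + (0.16/2)·(-0.129290 + 0.055896) = 0.458766
u(0.32) ≈ 0.4588

0.4588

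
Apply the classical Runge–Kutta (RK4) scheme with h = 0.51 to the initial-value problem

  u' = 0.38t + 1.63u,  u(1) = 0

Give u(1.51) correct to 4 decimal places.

RK4: k1 = f(t_n, u_n); k2 = f(t_n + h/2, u_n + (h/2)·k1); k3 = f(t_n + h/2, u_n + (h/2)·k2); k4 = f(t_n + h, u_n + h·k3); u_{n+1} = u_n + (h/6)·(k1 + 2k2 + 2k3 + k4).
t=1.000000, u=0.000000:
  k1 = f(1.000000, 0.000000) = 0.380000
  k2 = f(1.255000, 0.096900) = 0.634847
  k3 = f(1.255000, 0.161886) = 0.740774
  k4 = f(1.510000, 0.377795) = 1.189606
  u ← 0.000000 + (0.51/6)·(k1 + 2k2 + 2k3 + k4) = 0.367272
u(1.51) ≈ 0.3673

0.3673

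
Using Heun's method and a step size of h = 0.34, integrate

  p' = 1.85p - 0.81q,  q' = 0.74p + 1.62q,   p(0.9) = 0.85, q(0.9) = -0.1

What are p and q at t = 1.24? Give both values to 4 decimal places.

1.5671, 0.1732

Heun on (p,q): k1 = f(t_n, state_n); k2 = f(t_n + h, state_n + h·k1); state_{n+1} = state_n + (h/2)·(k1 + k2).
0.900000: (0.850000, -0.100000)
  k1 = (1.653500, 0.467000)
  predictor → (1.412190, 0.058780)
  k2 = (2.564940, 1.140244)
  → (1.567135, 0.173232)
(p(1.24), q(1.24)) ≈ (1.5671, 0.1732)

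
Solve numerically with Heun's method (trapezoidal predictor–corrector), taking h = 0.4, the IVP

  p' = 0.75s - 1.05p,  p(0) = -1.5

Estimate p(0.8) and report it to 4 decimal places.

-0.4748

Heun: k1 = f(s_n, p_n); k2 = f(s_n + h, p_n + h·k1); p_{n+1} = p_n + (h/2)·(k1 + k2).
s=0.000000, p=-1.500000:
  k1 = f(0.000000, -1.500000) = 1.575000
  k2 = f(0.400000, -0.870000) = 1.213500
  p ← -1.500000 + (0.4/2)·(1.575000 + 1.213500) = -0.942300
s=0.400000, p=-0.942300:
  k1 = f(0.400000, -0.942300) = 1.289415
  k2 = f(0.800000, -0.426534) = 1.047861
  p ← -0.942300 + (0.4/2)·(1.289415 + 1.047861) = -0.474845
p(0.8) ≈ -0.4748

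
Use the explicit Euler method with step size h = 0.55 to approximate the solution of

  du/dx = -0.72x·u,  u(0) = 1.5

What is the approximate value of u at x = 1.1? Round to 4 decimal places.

1.1733

Euler: u_{n+1} = u_n + h·f(x_n, u_n).
x=0.000000, u=1.500000: f=0.000000 → u ← 1.500000 + 0.55·0.000000 = 1.500000
x=0.550000, u=1.500000: f=-0.594000 → u ← 1.500000 + 0.55·(-0.594000) = 1.173300
u(1.1) ≈ 1.1733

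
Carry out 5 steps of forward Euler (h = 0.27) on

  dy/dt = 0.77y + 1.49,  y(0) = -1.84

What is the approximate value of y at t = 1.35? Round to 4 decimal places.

-1.6906

Euler: y_{n+1} = y_n + h·f(t_n, y_n).
t=0.000000, y=-1.840000: f=0.073200 → y ← -1.840000 + 0.27·0.073200 = -1.820236
t=0.270000, y=-1.820236: f=0.088418 → y ← -1.820236 + 0.27·0.088418 = -1.796363
t=0.540000, y=-1.796363: f=0.106800 → y ← -1.796363 + 0.27·0.106800 = -1.767527
t=0.810000, y=-1.767527: f=0.129004 → y ← -1.767527 + 0.27·0.129004 = -1.732696
t=1.080000, y=-1.732696: f=0.155824 → y ← -1.732696 + 0.27·0.155824 = -1.690623
y(1.35) ≈ -1.6906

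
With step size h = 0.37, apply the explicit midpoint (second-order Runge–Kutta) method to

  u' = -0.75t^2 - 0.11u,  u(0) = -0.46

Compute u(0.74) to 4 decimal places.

Midpoint: k1 = f(t_n, u_n); k2 = f(t_n + h/2, u_n + (h/2)·k1); u_{n+1} = u_n + h·k2.
t=0.000000, u=-0.460000:
  k1 = f(0.000000, -0.460000) = 0.050600
  k2 = f(0.185000, -0.450639) = 0.023902
  u ← -0.460000 + 0.37·0.023902 = -0.451156
t=0.370000, u=-0.451156:
  k1 = f(0.370000, -0.451156) = -0.053048
  k2 = f(0.555000, -0.460970) = -0.180312
  u ← -0.451156 + 0.37·(-0.180312) = -0.517872
u(0.74) ≈ -0.5179

-0.5179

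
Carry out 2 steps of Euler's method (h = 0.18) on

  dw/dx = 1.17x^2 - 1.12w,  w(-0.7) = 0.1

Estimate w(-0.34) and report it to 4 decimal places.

0.2031

Euler: w_{n+1} = w_n + h·f(x_n, w_n).
x=-0.700000, w=0.100000: f=0.461300 → w ← 0.100000 + 0.18·0.461300 = 0.183034
x=-0.520000, w=0.183034: f=0.111370 → w ← 0.183034 + 0.18·0.111370 = 0.203081
w(-0.34) ≈ 0.2031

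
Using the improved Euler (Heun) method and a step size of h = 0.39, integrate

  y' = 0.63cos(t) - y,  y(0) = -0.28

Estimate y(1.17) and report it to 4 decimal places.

Heun: k1 = f(t_n, y_n); k2 = f(t_n + h, y_n + h·k1); y_{n+1} = y_n + (h/2)·(k1 + k2).
t=0.000000, y=-0.280000:
  k1 = f(0.000000, -0.280000) = 0.910000
  k2 = f(0.390000, 0.074900) = 0.507793
  y ← -0.280000 + (0.39/2)·(0.910000 + 0.507793) = -0.003530
t=0.390000, y=-0.003530:
  k1 = f(0.390000, -0.003530) = 0.586223
  k2 = f(0.780000, 0.225097) = 0.222779
  y ← -0.003530 + (0.39/2)·(0.586223 + 0.222779) = 0.154225
t=0.780000, y=0.154225:
  k1 = f(0.780000, 0.154225) = 0.293651
  k2 = f(1.170000, 0.268749) = -0.022953
  y ← 0.154225 + (0.39/2)·(0.293651 + (-0.022953)) = 0.207011
y(1.17) ≈ 0.2070

0.2070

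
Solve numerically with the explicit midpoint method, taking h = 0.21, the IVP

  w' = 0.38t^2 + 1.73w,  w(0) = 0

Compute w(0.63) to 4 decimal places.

Midpoint: k1 = f(t_n, w_n); k2 = f(t_n + h/2, w_n + (h/2)·k1); w_{n+1} = w_n + h·k2.
t=0.000000, w=0.000000:
  k1 = f(0.000000, 0.000000) = 0.000000
  k2 = f(0.105000, 0.000000) = 0.004189
  w ← 0.000000 + 0.21·0.004189 = 0.000880
t=0.210000, w=0.000880:
  k1 = f(0.210000, 0.000880) = 0.018280
  k2 = f(0.315000, 0.002799) = 0.042548
  w ← 0.000880 + 0.21·0.042548 = 0.009815
t=0.420000, w=0.009815:
  k1 = f(0.420000, 0.009815) = 0.084012
  k2 = f(0.525000, 0.018636) = 0.136978
  w ← 0.009815 + 0.21·0.136978 = 0.038580
w(0.63) ≈ 0.0386

0.0386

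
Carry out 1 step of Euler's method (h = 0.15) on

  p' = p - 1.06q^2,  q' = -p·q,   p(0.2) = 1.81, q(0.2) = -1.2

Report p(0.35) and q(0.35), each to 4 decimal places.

Euler on (p,q): p_{n+1} = p_n + h·p', q_{n+1} = q_n + h·q'.
0.200000: (1.810000, -1.200000); f=(0.283600, 2.172000) → (1.852540, -0.874200)
(p(0.35), q(0.35)) ≈ (1.8525, -0.8742)

1.8525, -0.8742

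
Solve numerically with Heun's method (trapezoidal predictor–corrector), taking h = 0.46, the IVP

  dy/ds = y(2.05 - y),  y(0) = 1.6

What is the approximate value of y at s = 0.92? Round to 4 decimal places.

Heun: k1 = f(s_n, y_n); k2 = f(s_n + h, y_n + h·k1); y_{n+1} = y_n + (h/2)·(k1 + k2).
s=0.000000, y=1.600000:
  k1 = f(0.000000, 1.600000) = 0.720000
  k2 = f(0.460000, 1.931200) = 0.229427
  y ← 1.600000 + (0.46/2)·(0.720000 + 0.229427) = 1.818368
s=0.460000, y=1.818368:
  k1 = f(0.460000, 1.818368) = 0.421192
  k2 = f(0.920000, 2.012116) = 0.076226
  y ← 1.818368 + (0.46/2)·(0.421192 + 0.076226) = 1.932774
y(0.92) ≈ 1.9328

1.9328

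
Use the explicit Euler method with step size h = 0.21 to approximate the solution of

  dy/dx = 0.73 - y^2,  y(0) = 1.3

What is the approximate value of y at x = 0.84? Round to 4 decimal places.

Euler: y_{n+1} = y_n + h·f(x_n, y_n).
x=0.000000, y=1.300000: f=-0.960000 → y ← 1.300000 + 0.21·(-0.960000) = 1.098400
x=0.210000, y=1.098400: f=-0.476483 → y ← 1.098400 + 0.21·(-0.476483) = 0.998339
x=0.420000, y=0.998339: f=-0.266680 → y ← 0.998339 + 0.21·(-0.266680) = 0.942336
x=0.630000, y=0.942336: f=-0.157997 → y ← 0.942336 + 0.21·(-0.157997) = 0.909157
y(0.84) ≈ 0.9092

0.9092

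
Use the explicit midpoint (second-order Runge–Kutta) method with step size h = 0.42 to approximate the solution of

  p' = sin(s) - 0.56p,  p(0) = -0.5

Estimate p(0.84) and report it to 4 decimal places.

-0.0173

Midpoint: k1 = f(s_n, p_n); k2 = f(s_n + h/2, p_n + (h/2)·k1); p_{n+1} = p_n + h·k2.
s=0.000000, p=-0.500000:
  k1 = f(0.000000, -0.500000) = 0.280000
  k2 = f(0.210000, -0.441200) = 0.455532
  p ← -0.500000 + 0.42·0.455532 = -0.308677
s=0.420000, p=-0.308677:
  k1 = f(0.420000, -0.308677) = 0.580619
  k2 = f(0.630000, -0.186747) = 0.693723
  p ← -0.308677 + 0.42·0.693723 = -0.017313
p(0.84) ≈ -0.0173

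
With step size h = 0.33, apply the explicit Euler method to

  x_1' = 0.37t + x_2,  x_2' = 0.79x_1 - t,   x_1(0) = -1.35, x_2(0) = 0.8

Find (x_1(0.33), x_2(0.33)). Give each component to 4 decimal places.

Euler on (x_1,x_2): x_1_{n+1} = x_1_n + h·x_1', x_2_{n+1} = x_2_n + h·x_2'.
0.000000: (-1.350000, 0.800000); f=(0.800000, -1.066500) → (-1.086000, 0.448055)
(x_1(0.33), x_2(0.33)) ≈ (-1.0860, 0.4481)

-1.0860, 0.4481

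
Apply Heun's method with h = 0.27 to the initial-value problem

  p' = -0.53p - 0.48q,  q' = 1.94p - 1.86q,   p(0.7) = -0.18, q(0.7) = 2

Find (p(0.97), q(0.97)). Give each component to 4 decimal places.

-0.3255, 1.1161

Heun on (p,q): k1 = f(t_n, state_n); k2 = f(t_n + h, state_n + h·k1); state_{n+1} = state_n + (h/2)·(k1 + k2).
0.700000: (-0.180000, 2.000000)
  k1 = (-0.864600, -4.069200)
  predictor → (-0.413442, 0.901316)
  k2 = (-0.213507, -2.478525)
  → (-0.325545, 1.116057)
(p(0.97), q(0.97)) ≈ (-0.3255, 1.1161)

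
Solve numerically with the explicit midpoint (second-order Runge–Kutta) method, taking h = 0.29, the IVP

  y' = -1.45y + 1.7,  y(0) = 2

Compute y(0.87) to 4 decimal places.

Midpoint: k1 = f(s_n, y_n); k2 = f(s_n + h/2, y_n + (h/2)·k1); y_{n+1} = y_n + h·k2.
s=0.000000, y=2.000000:
  k1 = f(0.000000, 2.000000) = -1.200000
  k2 = f(0.145000, 1.826000) = -0.947700
  y ← 2.000000 + 0.29·(-0.947700) = 1.725167
s=0.290000, y=1.725167:
  k1 = f(0.290000, 1.725167) = -0.801492
  k2 = f(0.435000, 1.608951) = -0.632978
  y ← 1.725167 + 0.29·(-0.632978) = 1.541603
s=0.580000, y=1.541603:
  k1 = f(0.580000, 1.541603) = -0.535325
  k2 = f(0.725000, 1.463981) = -0.422773
  y ← 1.541603 + 0.29·(-0.422773) = 1.418999
y(0.87) ≈ 1.4190

1.4190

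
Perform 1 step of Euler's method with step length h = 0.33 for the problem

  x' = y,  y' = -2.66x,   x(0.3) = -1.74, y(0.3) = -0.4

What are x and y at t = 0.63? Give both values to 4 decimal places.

Euler on (x,y): x_{n+1} = x_n + h·x', y_{n+1} = y_n + h·y'.
0.300000: (-1.740000, -0.400000); f=(-0.400000, 4.628400) → (-1.872000, 1.127372)
(x(0.63), y(0.63)) ≈ (-1.8720, 1.1274)

-1.8720, 1.1274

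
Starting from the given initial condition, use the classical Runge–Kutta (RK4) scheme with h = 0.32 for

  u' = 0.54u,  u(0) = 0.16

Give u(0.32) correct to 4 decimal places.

RK4: k1 = f(t_n, u_n); k2 = f(t_n + h/2, u_n + (h/2)·k1); k3 = f(t_n + h/2, u_n + (h/2)·k2); k4 = f(t_n + h, u_n + h·k3); u_{n+1} = u_n + (h/6)·(k1 + 2k2 + 2k3 + k4).
t=0.000000, u=0.160000:
  k1 = f(0.000000, 0.160000) = 0.086400
  k2 = f(0.160000, 0.173824) = 0.093865
  k3 = f(0.160000, 0.175018) = 0.094510
  k4 = f(0.320000, 0.190243) = 0.102731
  u ← 0.160000 + (0.32/6)·(k1 + 2k2 + 2k3 + k4) = 0.190180
u(0.32) ≈ 0.1902

0.1902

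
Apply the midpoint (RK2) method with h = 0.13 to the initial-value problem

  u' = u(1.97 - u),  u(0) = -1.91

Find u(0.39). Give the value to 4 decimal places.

-24.9157

Midpoint: k1 = f(t_n, u_n); k2 = f(t_n + h/2, u_n + (h/2)·k1); u_{n+1} = u_n + h·k2.
t=0.000000, u=-1.910000:
  k1 = f(0.000000, -1.910000) = -7.410800
  k2 = f(0.065000, -2.391702) = -10.431891
  u ← -1.910000 + 0.13·(-10.431891) = -3.266146
t=0.130000, u=-3.266146:
  k1 = f(0.130000, -3.266146) = -17.102016
  k2 = f(0.195000, -4.377777) = -27.789152
  u ← -3.266146 + 0.13·(-27.789152) = -6.878736
t=0.260000, u=-6.878736:
  k1 = f(0.260000, -6.878736) = -60.868112
  k2 = f(0.325000, -10.835163) = -138.746025
  u ← -6.878736 + 0.13·(-138.746025) = -24.915719
u(0.39) ≈ -24.9157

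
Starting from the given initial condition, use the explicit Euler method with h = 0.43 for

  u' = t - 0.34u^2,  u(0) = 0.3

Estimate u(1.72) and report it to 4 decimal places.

Euler: u_{n+1} = u_n + h·f(t_n, u_n).
t=0.000000, u=0.300000: f=-0.030600 → u ← 0.300000 + 0.43·(-0.030600) = 0.286842
t=0.430000, u=0.286842: f=0.402025 → u ← 0.286842 + 0.43·0.402025 = 0.459713
t=0.860000, u=0.459713: f=0.788146 → u ← 0.459713 + 0.43·0.788146 = 0.798616
t=1.290000, u=0.798616: f=1.073152 → u ← 0.798616 + 0.43·1.073152 = 1.260071
u(1.72) ≈ 1.2601

1.2601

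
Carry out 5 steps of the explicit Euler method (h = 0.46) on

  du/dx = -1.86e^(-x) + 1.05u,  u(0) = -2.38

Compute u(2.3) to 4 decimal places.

Euler: u_{n+1} = u_n + h·f(x_n, u_n).
x=0.000000, u=-2.380000: f=-4.359000 → u ← -2.380000 + 0.46·(-4.359000) = -4.385140
x=0.460000, u=-4.385140: f=-5.778585 → u ← -4.385140 + 0.46·(-5.778585) = -7.043289
x=0.920000, u=-7.043289: f=-8.136699 → u ← -7.043289 + 0.46·(-8.136699) = -10.786170
x=1.380000, u=-10.786170: f=-11.793415 → u ← -10.786170 + 0.46·(-11.793415) = -16.211141
x=1.840000, u=-16.211141: f=-17.317099 → u ← -16.211141 + 0.46·(-17.317099) = -24.177007
u(2.3) ≈ -24.1770

-24.1770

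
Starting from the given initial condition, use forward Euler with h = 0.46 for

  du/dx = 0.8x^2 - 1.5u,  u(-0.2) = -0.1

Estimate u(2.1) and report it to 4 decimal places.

1.1675

Euler: u_{n+1} = u_n + h·f(x_n, u_n).
x=-0.200000, u=-0.100000: f=0.182000 → u ← -0.100000 + 0.46·0.182000 = -0.016280
x=0.260000, u=-0.016280: f=0.078500 → u ← -0.016280 + 0.46·0.078500 = 0.019830
x=0.720000, u=0.019830: f=0.384975 → u ← 0.019830 + 0.46·0.384975 = 0.196918
x=1.180000, u=0.196918: f=0.818542 → u ← 0.196918 + 0.46·0.818542 = 0.573448
x=1.640000, u=0.573448: f=1.291508 → u ← 0.573448 + 0.46·1.291508 = 1.167542
u(2.1) ≈ 1.1675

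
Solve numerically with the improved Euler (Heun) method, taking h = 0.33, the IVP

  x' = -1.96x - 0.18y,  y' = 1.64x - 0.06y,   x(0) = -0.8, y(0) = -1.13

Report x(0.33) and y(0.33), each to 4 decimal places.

-0.3923, -1.3783

Heun on (x,y): k1 = f(s_n, state_n); k2 = f(s_n + h, state_n + h·k1); state_{n+1} = state_n + (h/2)·(k1 + k2).
0.000000: (-0.800000, -1.130000)
  k1 = (1.771400, -1.244200)
  predictor → (-0.215438, -1.540586)
  k2 = (0.699564, -0.260883)
  → (-0.392291, -1.378339)
(x(0.33), y(0.33)) ≈ (-0.3923, -1.3783)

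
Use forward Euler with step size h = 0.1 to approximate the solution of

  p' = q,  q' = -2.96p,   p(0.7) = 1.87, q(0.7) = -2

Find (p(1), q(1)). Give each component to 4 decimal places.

1.1099, -3.4666

Euler on (p,q): p_{n+1} = p_n + h·p', q_{n+1} = q_n + h·q'.
0.700000: (1.870000, -2.000000); f=(-2.000000, -5.535200) → (1.670000, -2.553520)
0.800000: (1.670000, -2.553520); f=(-2.553520, -4.943200) → (1.414648, -3.047840)
0.900000: (1.414648, -3.047840); f=(-3.047840, -4.187358) → (1.109864, -3.466576)
(p(1), q(1)) ≈ (1.1099, -3.4666)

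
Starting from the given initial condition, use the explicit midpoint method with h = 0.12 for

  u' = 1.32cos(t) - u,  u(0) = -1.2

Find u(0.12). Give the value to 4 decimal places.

Midpoint: k1 = f(t_n, u_n); k2 = f(t_n + h/2, u_n + (h/2)·k1); u_{n+1} = u_n + h·k2.
t=0.000000, u=-1.200000:
  k1 = f(0.000000, -1.200000) = 2.520000
  k2 = f(0.060000, -1.048800) = 2.366425
  u ← -1.200000 + 0.12·2.366425 = -0.916029
u(0.12) ≈ -0.9160

-0.9160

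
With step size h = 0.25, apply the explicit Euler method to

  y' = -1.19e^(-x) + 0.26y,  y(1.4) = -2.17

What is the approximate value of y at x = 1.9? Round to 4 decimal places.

-2.5965

Euler: y_{n+1} = y_n + h·f(x_n, y_n).
x=1.400000, y=-2.170000: f=-0.857650 → y ← -2.170000 + 0.25·(-0.857650) = -2.384413
x=1.650000, y=-2.384413: f=-0.848487 → y ← -2.384413 + 0.25·(-0.848487) = -2.596534
y(1.9) ≈ -2.5965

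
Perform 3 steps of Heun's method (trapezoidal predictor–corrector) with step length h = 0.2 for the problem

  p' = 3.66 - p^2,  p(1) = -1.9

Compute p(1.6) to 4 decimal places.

Heun: k1 = f(t_n, p_n); k2 = f(t_n + h, p_n + h·k1); p_{n+1} = p_n + (h/2)·(k1 + k2).
t=1.000000, p=-1.900000:
  k1 = f(1.000000, -1.900000) = 0.050000
  k2 = f(1.200000, -1.890000) = 0.087900
  p ← -1.900000 + (0.2/2)·(0.050000 + 0.087900) = -1.886210
t=1.200000, p=-1.886210:
  k1 = f(1.200000, -1.886210) = 0.102212
  k2 = f(1.400000, -1.865768) = 0.178911
  p ← -1.886210 + (0.2/2)·(0.102212 + 0.178911) = -1.858098
t=1.400000, p=-1.858098:
  k1 = f(1.400000, -1.858098) = 0.207473
  k2 = f(1.600000, -1.816603) = 0.359953
  p ← -1.858098 + (0.2/2)·(0.207473 + 0.359953) = -1.801355
p(1.6) ≈ -1.8014

-1.8014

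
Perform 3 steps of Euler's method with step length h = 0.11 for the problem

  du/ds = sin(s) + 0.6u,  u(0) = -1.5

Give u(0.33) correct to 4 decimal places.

-1.7802

Euler: u_{n+1} = u_n + h·f(s_n, u_n).
s=0.000000, u=-1.500000: f=-0.900000 → u ← -1.500000 + 0.11·(-0.900000) = -1.599000
s=0.110000, u=-1.599000: f=-0.849622 → u ← -1.599000 + 0.11·(-0.849622) = -1.692458
s=0.220000, u=-1.692458: f=-0.797245 → u ← -1.692458 + 0.11·(-0.797245) = -1.780155
u(0.33) ≈ -1.7802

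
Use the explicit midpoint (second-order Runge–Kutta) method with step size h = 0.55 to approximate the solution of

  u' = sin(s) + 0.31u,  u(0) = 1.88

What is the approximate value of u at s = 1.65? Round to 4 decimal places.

4.4274

Midpoint: k1 = f(s_n, u_n); k2 = f(s_n + h/2, u_n + (h/2)·k1); u_{n+1} = u_n + h·k2.
s=0.000000, u=1.880000:
  k1 = f(0.000000, 1.880000) = 0.582800
  k2 = f(0.275000, 2.040270) = 0.904031
  u ← 1.880000 + 0.55·0.904031 = 2.377217
s=0.550000, u=2.377217:
  k1 = f(0.550000, 2.377217) = 1.259624
  k2 = f(0.825000, 2.723614) = 1.578868
  u ← 2.377217 + 0.55·1.578868 = 3.245594
s=1.100000, u=3.245594:
  k1 = f(1.100000, 3.245594) = 1.897342
  k2 = f(1.375000, 3.767363) = 2.148776
  u ← 3.245594 + 0.55·2.148776 = 4.427421
u(1.65) ≈ 4.4274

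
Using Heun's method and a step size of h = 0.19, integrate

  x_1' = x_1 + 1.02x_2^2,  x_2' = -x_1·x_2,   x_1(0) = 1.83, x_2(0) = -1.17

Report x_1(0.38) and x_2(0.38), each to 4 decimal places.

3.0190, -0.4860

Heun on (x_1,x_2): k1 = f(t_n, state_n); k2 = f(t_n + h, state_n + h·k1); state_{n+1} = state_n + (h/2)·(k1 + k2).
0.000000: (1.830000, -1.170000)
  k1 = (3.226278, 2.141100)
  predictor → (2.442993, -0.763191)
  k2 = (3.037103, 1.864470)
  → (2.425021, -0.789471)
0.190000: (2.425021, -0.789471)
  k1 = (3.060751, 1.914483)
  predictor → (3.006564, -0.425719)
  k2 = (3.191425, 1.279951)
  → (3.018978, -0.486000)
(x_1(0.38), x_2(0.38)) ≈ (3.0190, -0.4860)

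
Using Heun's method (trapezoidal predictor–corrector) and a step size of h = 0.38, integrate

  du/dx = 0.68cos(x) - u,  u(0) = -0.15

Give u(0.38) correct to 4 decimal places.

Heun: k1 = f(x_n, u_n); k2 = f(x_n + h, u_n + h·k1); u_{n+1} = u_n + (h/2)·(k1 + k2).
x=0.000000, u=-0.150000:
  k1 = f(0.000000, -0.150000) = 0.830000
  k2 = f(0.380000, 0.165400) = 0.466092
  u ← -0.150000 + (0.38/2)·(0.830000 + 0.466092) = 0.096257
u(0.38) ≈ 0.0963

0.0963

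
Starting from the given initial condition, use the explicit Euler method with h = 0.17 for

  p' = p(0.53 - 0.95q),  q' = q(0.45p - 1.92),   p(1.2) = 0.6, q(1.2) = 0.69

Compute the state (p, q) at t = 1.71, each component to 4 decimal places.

0.6123, 0.2565

Euler on (p,q): p_{n+1} = p_n + h·p', q_{n+1} = q_n + h·q'.
1.200000: (0.600000, 0.690000); f=(-0.075300, -1.138500) → (0.587199, 0.496455)
1.370000: (0.587199, 0.496455); f=(0.034273, -0.822011) → (0.593025, 0.356713)
1.540000: (0.593025, 0.356713); f=(0.113340, -0.589696) → (0.612293, 0.256465)
(p(1.71), q(1.71)) ≈ (0.6123, 0.2565)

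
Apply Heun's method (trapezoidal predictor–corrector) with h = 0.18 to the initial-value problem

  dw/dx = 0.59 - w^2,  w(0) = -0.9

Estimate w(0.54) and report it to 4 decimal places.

-1.1031

Heun: k1 = f(x_n, w_n); k2 = f(x_n + h, w_n + h·k1); w_{n+1} = w_n + (h/2)·(k1 + k2).
x=0.000000, w=-0.900000:
  k1 = f(0.000000, -0.900000) = -0.220000
  k2 = f(0.180000, -0.939600) = -0.292848
  w ← -0.900000 + (0.18/2)·(-0.220000 + (-0.292848)) = -0.946156
x=0.180000, w=-0.946156:
  k1 = f(0.180000, -0.946156) = -0.305212
  k2 = f(0.360000, -1.001094) = -0.412190
  w ← -0.946156 + (0.18/2)·(-0.305212 + (-0.412190)) = -1.010723
x=0.360000, w=-1.010723:
  k1 = f(0.360000, -1.010723) = -0.431560
  k2 = f(0.540000, -1.088403) = -0.594622
  w ← -1.010723 + (0.18/2)·(-0.431560 + (-0.594622)) = -1.103079
w(0.54) ≈ -1.1031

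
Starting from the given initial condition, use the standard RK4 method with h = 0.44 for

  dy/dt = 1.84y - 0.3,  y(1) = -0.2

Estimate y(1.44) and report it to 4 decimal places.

RK4: k1 = f(t_n, y_n); k2 = f(t_n + h/2, y_n + (h/2)·k1); k3 = f(t_n + h/2, y_n + (h/2)·k2); k4 = f(t_n + h, y_n + h·k3); y_{n+1} = y_n + (h/6)·(k1 + 2k2 + 2k3 + k4).
t=1.000000, y=-0.200000:
  k1 = f(1.000000, -0.200000) = -0.668000
  k2 = f(1.220000, -0.346960) = -0.938406
  k3 = f(1.220000, -0.406449) = -1.047867
  k4 = f(1.440000, -0.661061) = -1.516353
  y ← -0.200000 + (0.44/6)·(k1 + 2k2 + 2k3 + k4) = -0.651506
y(1.44) ≈ -0.6515

-0.6515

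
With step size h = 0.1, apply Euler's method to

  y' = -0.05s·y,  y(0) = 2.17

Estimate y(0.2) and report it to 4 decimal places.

Euler: y_{n+1} = y_n + h·f(s_n, y_n).
s=0.000000, y=2.170000: f=0.000000 → y ← 2.170000 + 0.1·0.000000 = 2.170000
s=0.100000, y=2.170000: f=-0.010850 → y ← 2.170000 + 0.1·(-0.010850) = 2.168915
y(0.2) ≈ 2.1689

2.1689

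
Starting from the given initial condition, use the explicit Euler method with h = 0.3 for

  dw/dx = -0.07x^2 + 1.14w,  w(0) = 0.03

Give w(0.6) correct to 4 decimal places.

0.0521

Euler: w_{n+1} = w_n + h·f(x_n, w_n).
x=0.000000, w=0.030000: f=0.034200 → w ← 0.030000 + 0.3·0.034200 = 0.040260
x=0.300000, w=0.040260: f=0.039596 → w ← 0.040260 + 0.3·0.039596 = 0.052139
w(0.6) ≈ 0.0521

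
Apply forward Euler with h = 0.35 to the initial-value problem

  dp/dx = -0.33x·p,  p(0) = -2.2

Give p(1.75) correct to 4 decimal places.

Euler: p_{n+1} = p_n + h·f(x_n, p_n).
x=0.000000, p=-2.200000: f=0.000000 → p ← -2.200000 + 0.35·0.000000 = -2.200000
x=0.350000, p=-2.200000: f=0.254100 → p ← -2.200000 + 0.35·0.254100 = -2.111065
x=0.700000, p=-2.111065: f=0.487656 → p ← -2.111065 + 0.35·0.487656 = -1.940385
x=1.050000, p=-1.940385: f=0.672344 → p ← -1.940385 + 0.35·0.672344 = -1.705065
x=1.400000, p=-1.705065: f=0.787740 → p ← -1.705065 + 0.35·0.787740 = -1.429356
p(1.75) ≈ -1.4294

-1.4294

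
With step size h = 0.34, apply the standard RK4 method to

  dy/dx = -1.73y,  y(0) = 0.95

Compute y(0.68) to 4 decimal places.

RK4: k1 = f(x_n, y_n); k2 = f(x_n + h/2, y_n + (h/2)·k1); k3 = f(x_n + h/2, y_n + (h/2)·k2); k4 = f(x_n + h, y_n + h·k3); y_{n+1} = y_n + (h/6)·(k1 + 2k2 + 2k3 + k4).
x=0.000000, y=0.950000:
  k1 = f(0.000000, 0.950000) = -1.643500
  k2 = f(0.170000, 0.670605) = -1.160147
  k3 = f(0.170000, 0.752775) = -1.302301
  k4 = f(0.340000, 0.507218) = -0.877487
  y ← 0.950000 + (0.34/6)·(k1 + 2k2 + 2k3 + k4) = 0.528067
x=0.340000, y=0.528067:
  k1 = f(0.340000, 0.528067) = -0.913555
  k2 = f(0.510000, 0.372762) = -0.644879
  k3 = f(0.510000, 0.418437) = -0.723897
  k4 = f(0.680000, 0.281942) = -0.487759
  y ← 0.528067 + (0.34/6)·(k1 + 2k2 + 2k3 + k4) = 0.293531
y(0.68) ≈ 0.2935

0.2935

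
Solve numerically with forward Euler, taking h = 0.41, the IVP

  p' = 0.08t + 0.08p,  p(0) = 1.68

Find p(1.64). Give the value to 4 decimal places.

1.9940

Euler: p_{n+1} = p_n + h·f(t_n, p_n).
t=0.000000, p=1.680000: f=0.134400 → p ← 1.680000 + 0.41·0.134400 = 1.735104
t=0.410000, p=1.735104: f=0.171608 → p ← 1.735104 + 0.41·0.171608 = 1.805463
t=0.820000, p=1.805463: f=0.210037 → p ← 1.805463 + 0.41·0.210037 = 1.891579
t=1.230000, p=1.891579: f=0.249726 → p ← 1.891579 + 0.41·0.249726 = 1.993966
p(1.64) ≈ 1.9940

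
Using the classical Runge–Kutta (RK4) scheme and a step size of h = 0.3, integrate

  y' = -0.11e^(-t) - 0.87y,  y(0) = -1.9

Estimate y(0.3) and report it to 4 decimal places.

-1.4885

RK4: k1 = f(t_n, y_n); k2 = f(t_n + h/2, y_n + (h/2)·k1); k3 = f(t_n + h/2, y_n + (h/2)·k2); k4 = f(t_n + h, y_n + h·k3); y_{n+1} = y_n + (h/6)·(k1 + 2k2 + 2k3 + k4).
t=0.000000, y=-1.900000:
  k1 = f(0.000000, -1.900000) = 1.543000
  k2 = f(0.150000, -1.668550) = 1.356961
  k3 = f(0.150000, -1.696456) = 1.381239
  k4 = f(0.300000, -1.485628) = 1.211007
  y ← -1.900000 + (0.3/6)·(k1 + 2k2 + 2k3 + k4) = -1.488480
y(0.3) ≈ -1.4885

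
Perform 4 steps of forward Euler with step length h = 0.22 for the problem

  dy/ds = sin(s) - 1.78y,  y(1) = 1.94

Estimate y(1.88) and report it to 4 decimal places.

Euler: y_{n+1} = y_n + h·f(s_n, y_n).
s=1.000000, y=1.940000: f=-2.611729 → y ← 1.940000 + 0.22·(-2.611729) = 1.365420
s=1.220000, y=1.365420: f=-1.491348 → y ← 1.365420 + 0.22·(-1.491348) = 1.037323
s=1.440000, y=1.037323: f=-0.854977 → y ← 1.037323 + 0.22·(-0.854977) = 0.849228
s=1.660000, y=0.849228: f=-0.515602 → y ← 0.849228 + 0.22·(-0.515602) = 0.735796
y(1.88) ≈ 0.7358

0.7358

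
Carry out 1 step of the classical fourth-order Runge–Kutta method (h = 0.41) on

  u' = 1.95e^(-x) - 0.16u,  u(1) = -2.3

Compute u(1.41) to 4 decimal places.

RK4: k1 = f(x_n, u_n); k2 = f(x_n + h/2, u_n + (h/2)·k1); k3 = f(x_n + h/2, u_n + (h/2)·k2); k4 = f(x_n + h, u_n + h·k3); u_{n+1} = u_n + (h/6)·(k1 + 2k2 + 2k3 + k4).
x=1.000000, u=-2.300000:
  k1 = f(1.000000, -2.300000) = 1.085365
  k2 = f(1.205000, -2.077500) = 0.916799
  k3 = f(1.205000, -2.112056) = 0.922328
  k4 = f(1.410000, -1.921845) = 0.783575
  u ← -2.300000 + (0.41/6)·(k1 + 2k2 + 2k3 + k4) = -1.920942
u(1.41) ≈ -1.9209

-1.9209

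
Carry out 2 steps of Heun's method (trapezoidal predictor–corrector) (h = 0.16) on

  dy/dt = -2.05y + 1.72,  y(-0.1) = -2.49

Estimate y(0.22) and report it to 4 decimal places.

Heun: k1 = f(t_n, y_n); k2 = f(t_n + h, y_n + h·k1); y_{n+1} = y_n + (h/2)·(k1 + k2).
t=-0.100000, y=-2.490000:
  k1 = f(-0.100000, -2.490000) = 6.824500
  k2 = f(0.060000, -1.398080) = 4.586064
  y ← -2.490000 + (0.16/2)·(6.824500 + 4.586064) = -1.577155
t=0.060000, y=-1.577155:
  k1 = f(0.060000, -1.577155) = 4.953168
  k2 = f(0.220000, -0.784648) = 3.328529
  y ← -1.577155 + (0.16/2)·(4.953168 + 3.328529) = -0.914619
y(0.22) ≈ -0.9146

-0.9146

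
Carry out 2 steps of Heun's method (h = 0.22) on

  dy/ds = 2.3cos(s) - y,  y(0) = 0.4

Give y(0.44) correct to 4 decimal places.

Heun: k1 = f(s_n, y_n); k2 = f(s_n + h, y_n + h·k1); y_{n+1} = y_n + (h/2)·(k1 + k2).
s=0.000000, y=0.400000:
  k1 = f(0.000000, 0.400000) = 1.900000
  k2 = f(0.220000, 0.818000) = 1.426564
  y ← 0.400000 + (0.22/2)·(1.900000 + 1.426564) = 0.765922
s=0.220000, y=0.765922:
  k1 = f(0.220000, 0.765922) = 1.478642
  k2 = f(0.440000, 1.091223) = 0.989706
  y ← 0.765922 + (0.22/2)·(1.478642 + 0.989706) = 1.037440
y(0.44) ≈ 1.0374

1.0374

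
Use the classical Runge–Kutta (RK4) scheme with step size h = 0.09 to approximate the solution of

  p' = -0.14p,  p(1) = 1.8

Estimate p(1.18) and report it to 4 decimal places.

1.7552

RK4: k1 = f(x_n, p_n); k2 = f(x_n + h/2, p_n + (h/2)·k1); k3 = f(x_n + h/2, p_n + (h/2)·k2); k4 = f(x_n + h, p_n + h·k3); p_{n+1} = p_n + (h/6)·(k1 + 2k2 + 2k3 + k4).
x=1.000000, p=1.800000:
  k1 = f(1.000000, 1.800000) = -0.252000
  k2 = f(1.045000, 1.788660) = -0.250412
  k3 = f(1.045000, 1.788731) = -0.250422
  k4 = f(1.090000, 1.777462) = -0.248845
  p ← 1.800000 + (0.09/6)·(k1 + 2k2 + 2k3 + k4) = 1.777462
x=1.090000, p=1.777462:
  k1 = f(1.090000, 1.777462) = -0.248845
  k2 = f(1.135000, 1.766264) = -0.247277
  k3 = f(1.135000, 1.766335) = -0.247287
  k4 = f(1.180000, 1.755206) = -0.245729
  p ← 1.777462 + (0.09/6)·(k1 + 2k2 + 2k3 + k4) = 1.755207
p(1.18) ≈ 1.7552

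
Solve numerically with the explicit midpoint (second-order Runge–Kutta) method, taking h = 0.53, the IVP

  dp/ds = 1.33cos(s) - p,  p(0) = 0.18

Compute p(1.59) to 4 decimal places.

0.5080

Midpoint: k1 = f(s_n, p_n); k2 = f(s_n + h/2, p_n + (h/2)·k1); p_{n+1} = p_n + h·k2.
s=0.000000, p=0.180000:
  k1 = f(0.000000, 0.180000) = 1.150000
  k2 = f(0.265000, 0.484750) = 0.798823
  p ← 0.180000 + 0.53·0.798823 = 0.603376
s=0.530000, p=0.603376:
  k1 = f(0.530000, 0.603376) = 0.544157
  k2 = f(0.795000, 0.747578) = 0.183801
  p ← 0.603376 + 0.53·0.183801 = 0.700791
s=1.060000, p=0.700791:
  k1 = f(1.060000, 0.700791) = -0.050591
  k2 = f(1.325000, 0.687384) = -0.363757
  p ← 0.700791 + 0.53·(-0.363757) = 0.508000
p(1.59) ≈ 0.5080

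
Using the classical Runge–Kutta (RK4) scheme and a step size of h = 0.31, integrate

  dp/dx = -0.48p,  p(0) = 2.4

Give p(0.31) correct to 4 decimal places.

RK4: k1 = f(x_n, p_n); k2 = f(x_n + h/2, p_n + (h/2)·k1); k3 = f(x_n + h/2, p_n + (h/2)·k2); k4 = f(x_n + h, p_n + h·k3); p_{n+1} = p_n + (h/6)·(k1 + 2k2 + 2k3 + k4).
x=0.000000, p=2.400000:
  k1 = f(0.000000, 2.400000) = -1.152000
  k2 = f(0.155000, 2.221440) = -1.066291
  k3 = f(0.155000, 2.234725) = -1.072668
  k4 = f(0.310000, 2.067473) = -0.992387
  p ← 2.400000 + (0.31/6)·(k1 + 2k2 + 2k3 + k4) = 2.068181
p(0.31) ≈ 2.0682

2.0682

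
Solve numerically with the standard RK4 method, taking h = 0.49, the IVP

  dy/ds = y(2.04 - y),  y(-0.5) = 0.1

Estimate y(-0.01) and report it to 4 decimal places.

RK4: k1 = f(s_n, y_n); k2 = f(s_n + h/2, y_n + (h/2)·k1); k3 = f(s_n + h/2, y_n + (h/2)·k2); k4 = f(s_n + h, y_n + h·k3); y_{n+1} = y_n + (h/6)·(k1 + 2k2 + 2k3 + k4).
s=-0.500000, y=0.100000:
  k1 = f(-0.500000, 0.100000) = 0.194000
  k2 = f(-0.255000, 0.147530) = 0.279196
  k3 = f(-0.255000, 0.168403) = 0.315183
  k4 = f(-0.010000, 0.254439) = 0.454317
  y ← 0.100000 + (0.49/6)·(k1 + 2k2 + 2k3 + k4) = 0.250028
y(-0.01) ≈ 0.2500

0.2500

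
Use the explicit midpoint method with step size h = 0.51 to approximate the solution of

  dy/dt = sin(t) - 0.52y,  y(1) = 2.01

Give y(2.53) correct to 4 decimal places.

Midpoint: k1 = f(t_n, y_n); k2 = f(t_n + h/2, y_n + (h/2)·k1); y_{n+1} = y_n + h·k2.
t=1.000000, y=2.010000:
  k1 = f(1.000000, 2.010000) = -0.203729
  k2 = f(1.255000, 1.958049) = -0.067636
  y ← 2.010000 + 0.51·(-0.067636) = 1.975506
t=1.510000, y=1.975506:
  k1 = f(1.510000, 1.975506) = -0.029110
  k2 = f(1.765000, 1.968082) = -0.042201
  y ← 1.975506 + 0.51·(-0.042201) = 1.953983
t=2.020000, y=1.953983:
  k1 = f(2.020000, 1.953983) = -0.115278
  k2 = f(2.275000, 1.924587) = -0.238658
  y ← 1.953983 + 0.51·(-0.238658) = 1.832267
y(2.53) ≈ 1.8323

1.8323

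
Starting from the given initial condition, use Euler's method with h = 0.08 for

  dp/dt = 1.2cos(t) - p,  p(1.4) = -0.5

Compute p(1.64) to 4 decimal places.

-0.3665

Euler: p_{n+1} = p_n + h·f(t_n, p_n).
t=1.400000, p=-0.500000: f=0.703961 → p ← -0.500000 + 0.08·0.703961 = -0.443683
t=1.480000, p=-0.443683: f=0.552489 → p ← -0.443683 + 0.08·0.552489 = -0.399484
t=1.560000, p=-0.399484: f=0.412439 → p ← -0.399484 + 0.08·0.412439 = -0.366489
p(1.64) ≈ -0.3665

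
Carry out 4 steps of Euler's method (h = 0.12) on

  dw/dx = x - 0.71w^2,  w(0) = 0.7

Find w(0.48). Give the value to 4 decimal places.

Euler: w_{n+1} = w_n + h·f(x_n, w_n).
x=0.000000, w=0.700000: f=-0.347900 → w ← 0.700000 + 0.12·(-0.347900) = 0.658252
x=0.120000, w=0.658252: f=-0.187640 → w ← 0.658252 + 0.12·(-0.187640) = 0.635735
x=0.240000, w=0.635735: f=-0.046953 → w ← 0.635735 + 0.12·(-0.046953) = 0.630101
x=0.360000, w=0.630101: f=0.078111 → w ← 0.630101 + 0.12·0.078111 = 0.639474
w(0.48) ≈ 0.6395

0.6395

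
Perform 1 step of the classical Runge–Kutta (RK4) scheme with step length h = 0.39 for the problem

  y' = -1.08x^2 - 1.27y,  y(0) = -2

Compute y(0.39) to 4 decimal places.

-1.2383

RK4: k1 = f(x_n, y_n); k2 = f(x_n + h/2, y_n + (h/2)·k1); k3 = f(x_n + h/2, y_n + (h/2)·k2); k4 = f(x_n + h, y_n + h·k3); y_{n+1} = y_n + (h/6)·(k1 + 2k2 + 2k3 + k4).
x=0.000000, y=-2.000000:
  k1 = f(0.000000, -2.000000) = 2.540000
  k2 = f(0.195000, -1.504700) = 1.869902
  k3 = f(0.195000, -1.635369) = 2.035852
  k4 = f(0.390000, -1.206018) = 1.367375
  y ← -2.000000 + (0.39/6)·(k1 + 2k2 + 2k3 + k4) = -1.238273
y(0.39) ≈ -1.2383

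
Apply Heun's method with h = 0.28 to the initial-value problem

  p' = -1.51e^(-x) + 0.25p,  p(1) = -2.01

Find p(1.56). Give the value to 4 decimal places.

Heun: k1 = f(x_n, p_n); k2 = f(x_n + h, p_n + h·k1); p_{n+1} = p_n + (h/2)·(k1 + k2).
x=1.000000, p=-2.010000:
  k1 = f(1.000000, -2.010000) = -1.057998
  k2 = f(1.280000, -2.306239) = -0.996396
  p ← -2.010000 + (0.28/2)·(-1.057998 + (-0.996396)) = -2.297615
x=1.280000, p=-2.297615:
  k1 = f(1.280000, -2.297615) = -0.994240
  k2 = f(1.560000, -2.576002) = -0.961306
  p ← -2.297615 + (0.28/2)·(-0.994240 + (-0.961306)) = -2.571392
p(1.56) ≈ -2.5714

-2.5714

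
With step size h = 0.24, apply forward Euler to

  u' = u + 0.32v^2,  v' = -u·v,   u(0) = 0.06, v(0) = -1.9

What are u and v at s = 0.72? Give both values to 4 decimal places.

1.1004, -1.4243

Euler on (u,v): u_{n+1} = u_n + h·u', v_{n+1} = v_n + h·v'.
0.000000: (0.060000, -1.900000); f=(1.215200, 0.114000) → (0.351648, -1.872640)
0.240000: (0.351648, -1.872640); f=(1.473818, 0.658510) → (0.705364, -1.714598)
0.480000: (0.705364, -1.714598); f=(1.646115, 1.209416) → (1.100432, -1.424338)
(u(0.72), v(0.72)) ≈ (1.1004, -1.4243)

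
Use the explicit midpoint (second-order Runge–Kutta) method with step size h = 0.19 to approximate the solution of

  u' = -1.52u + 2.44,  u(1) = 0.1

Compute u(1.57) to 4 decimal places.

0.9628

Midpoint: k1 = f(s_n, u_n); k2 = f(s_n + h/2, u_n + (h/2)·k1); u_{n+1} = u_n + h·k2.
s=1.000000, u=0.100000:
  k1 = f(1.000000, 0.100000) = 2.288000
  k2 = f(1.095000, 0.317360) = 1.957613
  u ← 0.100000 + 0.19·1.957613 = 0.471946
s=1.190000, u=0.471946:
  k1 = f(1.190000, 0.471946) = 1.722641
  k2 = f(1.285000, 0.635597) = 1.473892
  u ← 0.471946 + 0.19·1.473892 = 0.751986
s=1.380000, u=0.751986:
  k1 = f(1.380000, 0.751986) = 1.296981
  k2 = f(1.475000, 0.875199) = 1.109697
  u ← 0.751986 + 0.19·1.109697 = 0.962828
u(1.57) ≈ 0.9628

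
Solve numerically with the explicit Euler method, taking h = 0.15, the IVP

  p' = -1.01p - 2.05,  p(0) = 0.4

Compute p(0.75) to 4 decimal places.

-0.9611

Euler: p_{n+1} = p_n + h·f(s_n, p_n).
s=0.000000, p=0.400000: f=-2.454000 → p ← 0.400000 + 0.15·(-2.454000) = 0.031900
s=0.150000, p=0.031900: f=-2.082219 → p ← 0.031900 + 0.15·(-2.082219) = -0.280433
s=0.300000, p=-0.280433: f=-1.766763 → p ← -0.280433 + 0.15·(-1.766763) = -0.545447
s=0.450000, p=-0.545447: f=-1.499098 → p ← -0.545447 + 0.15·(-1.499098) = -0.770312
s=0.600000, p=-0.770312: f=-1.271985 → p ← -0.770312 + 0.15·(-1.271985) = -0.961110
p(0.75) ≈ -0.9611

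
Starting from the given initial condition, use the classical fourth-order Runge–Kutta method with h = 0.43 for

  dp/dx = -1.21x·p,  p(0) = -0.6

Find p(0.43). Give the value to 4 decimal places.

RK4: k1 = f(x_n, p_n); k2 = f(x_n + h/2, p_n + (h/2)·k1); k3 = f(x_n + h/2, p_n + (h/2)·k2); k4 = f(x_n + h, p_n + h·k3); p_{n+1} = p_n + (h/6)·(k1 + 2k2 + 2k3 + k4).
x=0.000000, p=-0.600000:
  k1 = f(0.000000, -0.600000) = 0.000000
  k2 = f(0.215000, -0.600000) = 0.156090
  k3 = f(0.215000, -0.566441) = 0.147360
  k4 = f(0.430000, -0.536635) = 0.279211
  p ← -0.600000 + (0.43/6)·(k1 + 2k2 + 2k3 + k4) = -0.536495
p(0.43) ≈ -0.5365

-0.5365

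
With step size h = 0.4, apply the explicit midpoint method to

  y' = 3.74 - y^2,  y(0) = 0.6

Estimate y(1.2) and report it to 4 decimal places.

1.7870

Midpoint: k1 = f(x_n, y_n); k2 = f(x_n + h/2, y_n + (h/2)·k1); y_{n+1} = y_n + h·k2.
x=0.000000, y=0.600000:
  k1 = f(0.000000, 0.600000) = 3.380000
  k2 = f(0.200000, 1.276000) = 2.111824
  y ← 0.600000 + 0.4·2.111824 = 1.444730
x=0.400000, y=1.444730:
  k1 = f(0.400000, 1.444730) = 1.652756
  k2 = f(0.600000, 1.775281) = 0.588378
  y ← 1.444730 + 0.4·0.588378 = 1.680081
x=0.800000, y=1.680081:
  k1 = f(0.800000, 1.680081) = 0.917329
  k2 = f(1.000000, 1.863546) = 0.267195
  y ← 1.680081 + 0.4·0.267195 = 1.786959
y(1.2) ≈ 1.7870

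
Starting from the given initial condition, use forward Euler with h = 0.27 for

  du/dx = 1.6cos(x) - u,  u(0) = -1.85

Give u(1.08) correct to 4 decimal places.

Euler: u_{n+1} = u_n + h·f(x_n, u_n).
x=0.000000, u=-1.850000: f=3.450000 → u ← -1.850000 + 0.27·3.450000 = -0.918500
x=0.270000, u=-0.918500: f=2.460533 → u ← -0.918500 + 0.27·2.460533 = -0.254156
x=0.540000, u=-0.254156: f=1.626490 → u ← -0.254156 + 0.27·1.626490 = 0.184996
x=0.810000, u=0.184996: f=0.918201 → u ← 0.184996 + 0.27·0.918201 = 0.432911
u(1.08) ≈ 0.4329

0.4329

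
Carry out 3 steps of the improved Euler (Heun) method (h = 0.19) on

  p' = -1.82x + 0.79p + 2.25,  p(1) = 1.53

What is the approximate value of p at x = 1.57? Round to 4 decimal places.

Heun: k1 = f(x_n, p_n); k2 = f(x_n + h, p_n + h·k1); p_{n+1} = p_n + (h/2)·(k1 + k2).
x=1.000000, p=1.530000:
  k1 = f(1.000000, 1.530000) = 1.638700
  k2 = f(1.190000, 1.841353) = 1.538869
  p ← 1.530000 + (0.19/2)·(1.638700 + 1.538869) = 1.831869
x=1.190000, p=1.831869:
  k1 = f(1.190000, 1.831869) = 1.531377
  k2 = f(1.380000, 2.122831) = 1.415436
  p ← 1.831869 + (0.19/2)·(1.531377 + 1.415436) = 2.111816
x=1.380000, p=2.111816:
  k1 = f(1.380000, 2.111816) = 1.406735
  k2 = f(1.570000, 2.379096) = 1.272086
  p ← 2.111816 + (0.19/2)·(1.406735 + 1.272086) = 2.366304
p(1.57) ≈ 2.3663

2.3663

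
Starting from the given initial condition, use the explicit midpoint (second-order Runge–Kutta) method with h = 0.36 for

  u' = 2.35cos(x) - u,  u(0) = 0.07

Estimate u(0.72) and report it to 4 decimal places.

Midpoint: k1 = f(x_n, u_n); k2 = f(x_n + h/2, u_n + (h/2)·k1); u_{n+1} = u_n + h·k2.
x=0.000000, u=0.070000:
  k1 = f(0.000000, 0.070000) = 2.280000
  k2 = f(0.180000, 0.480400) = 1.831633
  u ← 0.070000 + 0.36·1.831633 = 0.729388
x=0.360000, u=0.729388:
  k1 = f(0.360000, 0.729388) = 1.469970
  k2 = f(0.540000, 0.993982) = 1.021633
  u ← 0.729388 + 0.36·1.021633 = 1.097176
u(0.72) ≈ 1.0972

1.0972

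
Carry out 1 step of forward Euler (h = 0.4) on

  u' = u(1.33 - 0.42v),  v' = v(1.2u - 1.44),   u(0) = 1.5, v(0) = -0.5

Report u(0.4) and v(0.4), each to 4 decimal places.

2.4240, -0.5720

Euler on (u,v): u_{n+1} = u_n + h·u', v_{n+1} = v_n + h·v'.
0.000000: (1.500000, -0.500000); f=(2.310000, -0.180000) → (2.424000, -0.572000)
(u(0.4), v(0.4)) ≈ (2.4240, -0.5720)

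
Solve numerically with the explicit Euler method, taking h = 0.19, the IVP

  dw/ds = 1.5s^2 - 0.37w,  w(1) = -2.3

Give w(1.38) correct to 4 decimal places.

Euler: w_{n+1} = w_n + h·f(s_n, w_n).
s=1.000000, w=-2.300000: f=2.351000 → w ← -2.300000 + 0.19·2.351000 = -1.853310
s=1.190000, w=-1.853310: f=2.809875 → w ← -1.853310 + 0.19·2.809875 = -1.319434
w(1.38) ≈ -1.3194

-1.3194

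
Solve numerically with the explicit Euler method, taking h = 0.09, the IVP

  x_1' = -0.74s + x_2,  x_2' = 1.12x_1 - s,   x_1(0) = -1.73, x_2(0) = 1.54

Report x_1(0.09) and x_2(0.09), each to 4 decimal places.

Euler on (x_1,x_2): x_1_{n+1} = x_1_n + h·x_1', x_2_{n+1} = x_2_n + h·x_2'.
0.000000: (-1.730000, 1.540000); f=(1.540000, -1.937600) → (-1.591400, 1.365616)
(x_1(0.09), x_2(0.09)) ≈ (-1.5914, 1.3656)

-1.5914, 1.3656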